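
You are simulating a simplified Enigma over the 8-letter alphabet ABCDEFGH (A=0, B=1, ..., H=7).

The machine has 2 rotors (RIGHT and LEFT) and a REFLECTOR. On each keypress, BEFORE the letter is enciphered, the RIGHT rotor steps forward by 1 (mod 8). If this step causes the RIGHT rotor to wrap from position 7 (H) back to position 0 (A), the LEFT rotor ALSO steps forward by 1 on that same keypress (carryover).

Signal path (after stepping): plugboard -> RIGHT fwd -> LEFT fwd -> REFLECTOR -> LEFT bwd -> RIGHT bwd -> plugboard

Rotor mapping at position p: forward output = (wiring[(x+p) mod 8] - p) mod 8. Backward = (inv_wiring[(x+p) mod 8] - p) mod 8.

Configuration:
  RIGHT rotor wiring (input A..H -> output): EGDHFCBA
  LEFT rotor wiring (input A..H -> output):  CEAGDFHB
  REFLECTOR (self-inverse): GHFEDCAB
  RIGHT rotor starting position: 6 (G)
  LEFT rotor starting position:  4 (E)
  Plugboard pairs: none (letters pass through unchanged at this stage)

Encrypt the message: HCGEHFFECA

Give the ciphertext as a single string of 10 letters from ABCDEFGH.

Char 1 ('H'): step: R->7, L=4; H->plug->H->R->C->L->D->refl->E->L'->G->R'->F->plug->F
Char 2 ('C'): step: R->0, L->5 (L advanced); C->plug->C->R->D->L->F->refl->C->L'->B->R'->G->plug->G
Char 3 ('G'): step: R->1, L=5; G->plug->G->R->H->L->G->refl->A->L'->A->R'->F->plug->F
Char 4 ('E'): step: R->2, L=5; E->plug->E->R->H->L->G->refl->A->L'->A->R'->D->plug->D
Char 5 ('H'): step: R->3, L=5; H->plug->H->R->A->L->A->refl->G->L'->H->R'->C->plug->C
Char 6 ('F'): step: R->4, L=5; F->plug->F->R->C->L->E->refl->D->L'->F->R'->C->plug->C
Char 7 ('F'): step: R->5, L=5; F->plug->F->R->G->L->B->refl->H->L'->E->R'->B->plug->B
Char 8 ('E'): step: R->6, L=5; E->plug->E->R->F->L->D->refl->E->L'->C->R'->B->plug->B
Char 9 ('C'): step: R->7, L=5; C->plug->C->R->H->L->G->refl->A->L'->A->R'->E->plug->E
Char 10 ('A'): step: R->0, L->6 (L advanced); A->plug->A->R->E->L->C->refl->F->L'->G->R'->B->plug->B

Answer: FGFDCCBBEB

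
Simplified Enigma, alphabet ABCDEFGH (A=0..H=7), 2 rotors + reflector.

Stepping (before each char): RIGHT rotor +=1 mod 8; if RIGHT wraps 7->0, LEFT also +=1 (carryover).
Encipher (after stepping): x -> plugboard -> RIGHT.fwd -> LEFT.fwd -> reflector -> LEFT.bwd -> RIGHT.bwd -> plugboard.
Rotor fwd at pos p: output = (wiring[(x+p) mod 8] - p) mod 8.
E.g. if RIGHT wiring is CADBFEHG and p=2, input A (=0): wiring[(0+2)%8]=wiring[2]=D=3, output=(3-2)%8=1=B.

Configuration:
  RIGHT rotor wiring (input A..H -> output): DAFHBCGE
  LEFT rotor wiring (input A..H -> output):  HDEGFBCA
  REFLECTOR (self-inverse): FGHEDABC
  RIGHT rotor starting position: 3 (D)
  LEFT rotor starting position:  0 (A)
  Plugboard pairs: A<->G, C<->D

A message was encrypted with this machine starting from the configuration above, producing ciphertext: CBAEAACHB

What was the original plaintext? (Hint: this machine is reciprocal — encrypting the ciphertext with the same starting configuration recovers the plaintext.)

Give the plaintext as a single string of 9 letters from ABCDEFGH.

Char 1 ('C'): step: R->4, L=0; C->plug->D->R->A->L->H->refl->C->L'->G->R'->B->plug->B
Char 2 ('B'): step: R->5, L=0; B->plug->B->R->B->L->D->refl->E->L'->C->R'->G->plug->A
Char 3 ('A'): step: R->6, L=0; A->plug->G->R->D->L->G->refl->B->L'->F->R'->C->plug->D
Char 4 ('E'): step: R->7, L=0; E->plug->E->R->A->L->H->refl->C->L'->G->R'->D->plug->C
Char 5 ('A'): step: R->0, L->1 (L advanced); A->plug->G->R->G->L->H->refl->C->L'->A->R'->B->plug->B
Char 6 ('A'): step: R->1, L=1; A->plug->G->R->D->L->E->refl->D->L'->B->R'->E->plug->E
Char 7 ('C'): step: R->2, L=1; C->plug->D->R->A->L->C->refl->H->L'->G->R'->H->plug->H
Char 8 ('H'): step: R->3, L=1; H->plug->H->R->C->L->F->refl->A->L'->E->R'->A->plug->G
Char 9 ('B'): step: R->4, L=1; B->plug->B->R->G->L->H->refl->C->L'->A->R'->D->plug->C

Answer: BADCBEHGC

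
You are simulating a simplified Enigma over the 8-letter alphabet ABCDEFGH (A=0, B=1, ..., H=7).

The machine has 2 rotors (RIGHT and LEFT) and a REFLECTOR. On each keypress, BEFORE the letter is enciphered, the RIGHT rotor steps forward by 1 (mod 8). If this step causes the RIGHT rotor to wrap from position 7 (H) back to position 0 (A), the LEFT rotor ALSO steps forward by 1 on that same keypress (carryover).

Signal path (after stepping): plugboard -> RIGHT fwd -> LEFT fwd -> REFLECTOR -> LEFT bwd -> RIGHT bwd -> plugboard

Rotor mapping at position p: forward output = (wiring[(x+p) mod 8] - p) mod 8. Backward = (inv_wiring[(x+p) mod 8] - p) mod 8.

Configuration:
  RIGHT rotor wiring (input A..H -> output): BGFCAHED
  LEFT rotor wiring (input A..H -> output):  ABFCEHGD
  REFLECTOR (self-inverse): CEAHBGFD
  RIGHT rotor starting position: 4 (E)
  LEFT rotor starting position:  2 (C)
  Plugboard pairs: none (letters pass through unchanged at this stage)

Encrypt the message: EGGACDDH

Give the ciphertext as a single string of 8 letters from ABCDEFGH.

Char 1 ('E'): step: R->5, L=2; E->plug->E->R->B->L->A->refl->C->L'->C->R'->A->plug->A
Char 2 ('G'): step: R->6, L=2; G->plug->G->R->C->L->C->refl->A->L'->B->R'->H->plug->H
Char 3 ('G'): step: R->7, L=2; G->plug->G->R->A->L->D->refl->H->L'->H->R'->C->plug->C
Char 4 ('A'): step: R->0, L->3 (L advanced); A->plug->A->R->B->L->B->refl->E->L'->C->R'->D->plug->D
Char 5 ('C'): step: R->1, L=3; C->plug->C->R->B->L->B->refl->E->L'->C->R'->G->plug->G
Char 6 ('D'): step: R->2, L=3; D->plug->D->R->F->L->F->refl->G->L'->G->R'->C->plug->C
Char 7 ('D'): step: R->3, L=3; D->plug->D->R->B->L->B->refl->E->L'->C->R'->H->plug->H
Char 8 ('H'): step: R->4, L=3; H->plug->H->R->G->L->G->refl->F->L'->F->R'->E->plug->E

Answer: AHCDGCHE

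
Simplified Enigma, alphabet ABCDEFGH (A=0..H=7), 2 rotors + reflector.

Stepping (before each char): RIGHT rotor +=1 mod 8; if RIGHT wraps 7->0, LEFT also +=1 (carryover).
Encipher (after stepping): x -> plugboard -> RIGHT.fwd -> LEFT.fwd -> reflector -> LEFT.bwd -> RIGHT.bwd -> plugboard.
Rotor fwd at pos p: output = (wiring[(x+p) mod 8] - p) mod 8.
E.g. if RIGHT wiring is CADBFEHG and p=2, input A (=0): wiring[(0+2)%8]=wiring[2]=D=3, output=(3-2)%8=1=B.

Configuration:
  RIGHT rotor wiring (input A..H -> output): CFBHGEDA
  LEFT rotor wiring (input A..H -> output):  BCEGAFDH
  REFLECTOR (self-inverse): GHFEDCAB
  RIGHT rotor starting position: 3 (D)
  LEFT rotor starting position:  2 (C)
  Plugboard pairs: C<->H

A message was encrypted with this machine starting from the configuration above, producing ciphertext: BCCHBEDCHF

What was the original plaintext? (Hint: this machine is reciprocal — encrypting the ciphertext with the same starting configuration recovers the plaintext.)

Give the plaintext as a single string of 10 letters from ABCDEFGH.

Answer: GHHCGDEFEE

Derivation:
Char 1 ('B'): step: R->4, L=2; B->plug->B->R->A->L->C->refl->F->L'->F->R'->G->plug->G
Char 2 ('C'): step: R->5, L=2; C->plug->H->R->B->L->E->refl->D->L'->D->R'->C->plug->H
Char 3 ('C'): step: R->6, L=2; C->plug->H->R->G->L->H->refl->B->L'->E->R'->C->plug->H
Char 4 ('H'): step: R->7, L=2; H->plug->C->R->G->L->H->refl->B->L'->E->R'->H->plug->C
Char 5 ('B'): step: R->0, L->3 (L advanced); B->plug->B->R->F->L->G->refl->A->L'->D->R'->G->plug->G
Char 6 ('E'): step: R->1, L=3; E->plug->E->R->D->L->A->refl->G->L'->F->R'->D->plug->D
Char 7 ('D'): step: R->2, L=3; D->plug->D->R->C->L->C->refl->F->L'->B->R'->E->plug->E
Char 8 ('C'): step: R->3, L=3; C->plug->H->R->G->L->H->refl->B->L'->H->R'->F->plug->F
Char 9 ('H'): step: R->4, L=3; H->plug->C->R->H->L->B->refl->H->L'->G->R'->E->plug->E
Char 10 ('F'): step: R->5, L=3; F->plug->F->R->E->L->E->refl->D->L'->A->R'->E->plug->E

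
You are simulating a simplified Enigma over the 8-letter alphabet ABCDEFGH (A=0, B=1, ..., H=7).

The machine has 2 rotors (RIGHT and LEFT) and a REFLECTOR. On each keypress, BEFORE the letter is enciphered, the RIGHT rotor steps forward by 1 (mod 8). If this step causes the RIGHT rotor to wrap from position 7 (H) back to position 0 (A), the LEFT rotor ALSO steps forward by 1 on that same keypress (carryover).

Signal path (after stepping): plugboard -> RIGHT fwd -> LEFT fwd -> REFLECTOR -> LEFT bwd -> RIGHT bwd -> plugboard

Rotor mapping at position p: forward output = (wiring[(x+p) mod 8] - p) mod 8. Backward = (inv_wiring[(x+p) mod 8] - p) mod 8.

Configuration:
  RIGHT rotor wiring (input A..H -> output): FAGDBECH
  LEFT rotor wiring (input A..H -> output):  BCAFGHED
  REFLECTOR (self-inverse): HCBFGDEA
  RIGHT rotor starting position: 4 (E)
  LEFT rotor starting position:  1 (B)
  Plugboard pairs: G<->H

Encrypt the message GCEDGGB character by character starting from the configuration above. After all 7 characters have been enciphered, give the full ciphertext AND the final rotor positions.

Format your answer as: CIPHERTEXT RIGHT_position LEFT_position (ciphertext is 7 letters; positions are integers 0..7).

Char 1 ('G'): step: R->5, L=1; G->plug->H->R->E->L->G->refl->E->L'->C->R'->C->plug->C
Char 2 ('C'): step: R->6, L=1; C->plug->C->R->H->L->A->refl->H->L'->B->R'->B->plug->B
Char 3 ('E'): step: R->7, L=1; E->plug->E->R->E->L->G->refl->E->L'->C->R'->F->plug->F
Char 4 ('D'): step: R->0, L->2 (L advanced); D->plug->D->R->D->L->F->refl->D->L'->B->R'->E->plug->E
Char 5 ('G'): step: R->1, L=2; G->plug->H->R->E->L->C->refl->B->L'->F->R'->B->plug->B
Char 6 ('G'): step: R->2, L=2; G->plug->H->R->G->L->H->refl->A->L'->H->R'->C->plug->C
Char 7 ('B'): step: R->3, L=2; B->plug->B->R->G->L->H->refl->A->L'->H->R'->D->plug->D
Final: ciphertext=CBFEBCD, RIGHT=3, LEFT=2

Answer: CBFEBCD 3 2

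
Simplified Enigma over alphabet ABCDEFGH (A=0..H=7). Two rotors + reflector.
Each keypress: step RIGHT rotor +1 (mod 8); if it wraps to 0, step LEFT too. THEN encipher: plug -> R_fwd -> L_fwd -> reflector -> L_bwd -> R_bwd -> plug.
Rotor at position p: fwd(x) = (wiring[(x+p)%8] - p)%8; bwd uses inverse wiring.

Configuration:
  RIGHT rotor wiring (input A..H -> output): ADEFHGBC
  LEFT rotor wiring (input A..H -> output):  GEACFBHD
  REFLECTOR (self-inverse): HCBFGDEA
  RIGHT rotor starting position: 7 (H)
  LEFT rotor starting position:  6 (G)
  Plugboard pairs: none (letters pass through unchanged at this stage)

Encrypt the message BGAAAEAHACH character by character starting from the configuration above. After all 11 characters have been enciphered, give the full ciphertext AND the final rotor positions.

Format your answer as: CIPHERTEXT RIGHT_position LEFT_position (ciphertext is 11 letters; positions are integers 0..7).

Char 1 ('B'): step: R->0, L->7 (L advanced); B->plug->B->R->D->L->B->refl->C->L'->G->R'->F->plug->F
Char 2 ('G'): step: R->1, L=7; G->plug->G->R->B->L->H->refl->A->L'->H->R'->H->plug->H
Char 3 ('A'): step: R->2, L=7; A->plug->A->R->C->L->F->refl->D->L'->E->R'->D->plug->D
Char 4 ('A'): step: R->3, L=7; A->plug->A->R->C->L->F->refl->D->L'->E->R'->B->plug->B
Char 5 ('A'): step: R->4, L=7; A->plug->A->R->D->L->B->refl->C->L'->G->R'->D->plug->D
Char 6 ('E'): step: R->5, L=7; E->plug->E->R->G->L->C->refl->B->L'->D->R'->D->plug->D
Char 7 ('A'): step: R->6, L=7; A->plug->A->R->D->L->B->refl->C->L'->G->R'->E->plug->E
Char 8 ('H'): step: R->7, L=7; H->plug->H->R->C->L->F->refl->D->L'->E->R'->C->plug->C
Char 9 ('A'): step: R->0, L->0 (L advanced); A->plug->A->R->A->L->G->refl->E->L'->B->R'->G->plug->G
Char 10 ('C'): step: R->1, L=0; C->plug->C->R->E->L->F->refl->D->L'->H->R'->H->plug->H
Char 11 ('H'): step: R->2, L=0; H->plug->H->R->B->L->E->refl->G->L'->A->R'->F->plug->F
Final: ciphertext=FHDBDDECGHF, RIGHT=2, LEFT=0

Answer: FHDBDDECGHF 2 0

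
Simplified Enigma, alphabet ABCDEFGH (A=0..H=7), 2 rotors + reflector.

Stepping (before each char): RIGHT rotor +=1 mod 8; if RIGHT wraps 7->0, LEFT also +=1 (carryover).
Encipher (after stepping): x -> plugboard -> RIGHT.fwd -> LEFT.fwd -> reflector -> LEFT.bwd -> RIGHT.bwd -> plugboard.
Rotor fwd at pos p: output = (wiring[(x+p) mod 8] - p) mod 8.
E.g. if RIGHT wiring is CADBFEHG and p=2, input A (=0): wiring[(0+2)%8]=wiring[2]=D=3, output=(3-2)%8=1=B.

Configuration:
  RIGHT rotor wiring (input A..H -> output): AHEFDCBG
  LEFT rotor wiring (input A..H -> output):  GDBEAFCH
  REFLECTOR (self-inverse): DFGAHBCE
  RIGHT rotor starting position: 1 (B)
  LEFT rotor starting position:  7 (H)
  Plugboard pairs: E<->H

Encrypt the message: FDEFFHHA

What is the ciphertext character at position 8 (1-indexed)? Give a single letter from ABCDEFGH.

Char 1 ('F'): step: R->2, L=7; F->plug->F->R->E->L->F->refl->B->L'->F->R'->H->plug->E
Char 2 ('D'): step: R->3, L=7; D->plug->D->R->G->L->G->refl->C->L'->D->R'->E->plug->H
Char 3 ('E'): step: R->4, L=7; E->plug->H->R->B->L->H->refl->E->L'->C->R'->D->plug->D
Char 4 ('F'): step: R->5, L=7; F->plug->F->R->H->L->D->refl->A->L'->A->R'->G->plug->G
Char 5 ('F'): step: R->6, L=7; F->plug->F->R->H->L->D->refl->A->L'->A->R'->B->plug->B
Char 6 ('H'): step: R->7, L=7; H->plug->E->R->G->L->G->refl->C->L'->D->R'->G->plug->G
Char 7 ('H'): step: R->0, L->0 (L advanced); H->plug->E->R->D->L->E->refl->H->L'->H->R'->B->plug->B
Char 8 ('A'): step: R->1, L=0; A->plug->A->R->G->L->C->refl->G->L'->A->R'->F->plug->F

F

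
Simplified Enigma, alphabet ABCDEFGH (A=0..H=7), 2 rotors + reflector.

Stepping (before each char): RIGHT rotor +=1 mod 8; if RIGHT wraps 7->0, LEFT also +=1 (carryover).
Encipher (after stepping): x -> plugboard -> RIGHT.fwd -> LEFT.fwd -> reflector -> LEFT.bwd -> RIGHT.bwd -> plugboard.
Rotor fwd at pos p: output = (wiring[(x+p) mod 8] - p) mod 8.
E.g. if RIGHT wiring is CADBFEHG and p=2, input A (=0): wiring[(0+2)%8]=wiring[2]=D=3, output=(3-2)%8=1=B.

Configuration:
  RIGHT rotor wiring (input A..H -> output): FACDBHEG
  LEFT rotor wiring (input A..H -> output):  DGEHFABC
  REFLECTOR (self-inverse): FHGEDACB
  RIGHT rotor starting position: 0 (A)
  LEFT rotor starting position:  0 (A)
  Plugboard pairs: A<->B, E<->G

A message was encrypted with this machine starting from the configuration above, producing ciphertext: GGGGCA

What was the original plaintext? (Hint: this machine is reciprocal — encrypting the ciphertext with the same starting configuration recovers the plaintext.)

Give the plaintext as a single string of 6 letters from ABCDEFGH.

Answer: FBAHAD

Derivation:
Char 1 ('G'): step: R->1, L=0; G->plug->E->R->G->L->B->refl->H->L'->D->R'->F->plug->F
Char 2 ('G'): step: R->2, L=0; G->plug->E->R->C->L->E->refl->D->L'->A->R'->A->plug->B
Char 3 ('G'): step: R->3, L=0; G->plug->E->R->D->L->H->refl->B->L'->G->R'->B->plug->A
Char 4 ('G'): step: R->4, L=0; G->plug->E->R->B->L->G->refl->C->L'->H->R'->H->plug->H
Char 5 ('C'): step: R->5, L=0; C->plug->C->R->B->L->G->refl->C->L'->H->R'->B->plug->A
Char 6 ('A'): step: R->6, L=0; A->plug->B->R->A->L->D->refl->E->L'->C->R'->D->plug->D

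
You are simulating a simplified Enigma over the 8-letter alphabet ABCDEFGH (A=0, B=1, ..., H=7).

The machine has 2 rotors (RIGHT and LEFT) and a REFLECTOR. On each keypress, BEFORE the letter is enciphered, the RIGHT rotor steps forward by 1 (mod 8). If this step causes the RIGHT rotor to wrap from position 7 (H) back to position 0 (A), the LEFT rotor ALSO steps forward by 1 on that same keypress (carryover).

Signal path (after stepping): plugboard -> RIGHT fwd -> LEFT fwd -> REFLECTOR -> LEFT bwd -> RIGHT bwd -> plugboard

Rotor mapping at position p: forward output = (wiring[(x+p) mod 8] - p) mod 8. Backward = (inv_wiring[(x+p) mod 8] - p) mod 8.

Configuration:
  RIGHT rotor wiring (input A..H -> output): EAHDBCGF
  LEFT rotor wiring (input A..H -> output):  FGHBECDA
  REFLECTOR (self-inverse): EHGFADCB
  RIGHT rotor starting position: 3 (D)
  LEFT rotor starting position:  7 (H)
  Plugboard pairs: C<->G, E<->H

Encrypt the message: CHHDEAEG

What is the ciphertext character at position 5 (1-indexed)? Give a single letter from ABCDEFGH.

Char 1 ('C'): step: R->4, L=7; C->plug->G->R->D->L->A->refl->E->L'->H->R'->H->plug->E
Char 2 ('H'): step: R->5, L=7; H->plug->E->R->D->L->A->refl->E->L'->H->R'->D->plug->D
Char 3 ('H'): step: R->6, L=7; H->plug->E->R->B->L->G->refl->C->L'->E->R'->H->plug->E
Char 4 ('D'): step: R->7, L=7; D->plug->D->R->A->L->B->refl->H->L'->C->R'->F->plug->F
Char 5 ('E'): step: R->0, L->0 (L advanced); E->plug->H->R->F->L->C->refl->G->L'->B->R'->E->plug->H

H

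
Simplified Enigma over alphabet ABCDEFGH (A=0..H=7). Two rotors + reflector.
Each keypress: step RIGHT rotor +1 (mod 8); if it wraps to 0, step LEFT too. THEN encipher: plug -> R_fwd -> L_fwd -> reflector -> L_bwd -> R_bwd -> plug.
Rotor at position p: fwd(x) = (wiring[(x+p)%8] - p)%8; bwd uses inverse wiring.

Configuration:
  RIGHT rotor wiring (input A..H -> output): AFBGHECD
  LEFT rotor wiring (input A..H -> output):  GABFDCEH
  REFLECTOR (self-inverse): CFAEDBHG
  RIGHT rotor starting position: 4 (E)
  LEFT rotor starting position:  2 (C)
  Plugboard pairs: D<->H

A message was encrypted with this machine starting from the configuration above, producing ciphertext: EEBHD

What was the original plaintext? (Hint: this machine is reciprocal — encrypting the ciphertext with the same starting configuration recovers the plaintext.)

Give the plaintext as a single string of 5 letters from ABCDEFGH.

Char 1 ('E'): step: R->5, L=2; E->plug->E->R->A->L->H->refl->G->L'->H->R'->A->plug->A
Char 2 ('E'): step: R->6, L=2; E->plug->E->R->D->L->A->refl->C->L'->E->R'->A->plug->A
Char 3 ('B'): step: R->7, L=2; B->plug->B->R->B->L->D->refl->E->L'->G->R'->C->plug->C
Char 4 ('H'): step: R->0, L->3 (L advanced); H->plug->D->R->G->L->F->refl->B->L'->D->R'->H->plug->D
Char 5 ('D'): step: R->1, L=3; D->plug->H->R->H->L->G->refl->H->L'->C->R'->G->plug->G

Answer: AACDG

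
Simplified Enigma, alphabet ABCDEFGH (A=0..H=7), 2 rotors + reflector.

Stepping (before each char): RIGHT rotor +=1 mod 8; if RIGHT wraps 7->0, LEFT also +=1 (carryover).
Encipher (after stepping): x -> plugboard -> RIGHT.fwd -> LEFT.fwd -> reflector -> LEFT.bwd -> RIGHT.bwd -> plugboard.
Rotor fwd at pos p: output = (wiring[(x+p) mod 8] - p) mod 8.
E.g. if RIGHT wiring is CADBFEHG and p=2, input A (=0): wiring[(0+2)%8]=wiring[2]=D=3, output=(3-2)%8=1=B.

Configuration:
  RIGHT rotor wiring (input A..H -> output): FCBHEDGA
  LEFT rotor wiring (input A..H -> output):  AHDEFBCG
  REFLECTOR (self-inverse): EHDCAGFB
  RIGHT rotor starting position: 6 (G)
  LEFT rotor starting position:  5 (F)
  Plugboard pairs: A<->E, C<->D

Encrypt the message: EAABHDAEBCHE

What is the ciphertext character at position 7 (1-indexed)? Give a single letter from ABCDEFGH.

Char 1 ('E'): step: R->7, L=5; E->plug->A->R->B->L->F->refl->G->L'->F->R'->F->plug->F
Char 2 ('A'): step: R->0, L->6 (L advanced); A->plug->E->R->E->L->F->refl->G->L'->F->R'->A->plug->E
Char 3 ('A'): step: R->1, L=6; A->plug->E->R->C->L->C->refl->D->L'->H->R'->G->plug->G
Char 4 ('B'): step: R->2, L=6; B->plug->B->R->F->L->G->refl->F->L'->E->R'->E->plug->A
Char 5 ('H'): step: R->3, L=6; H->plug->H->R->G->L->H->refl->B->L'->D->R'->D->plug->C
Char 6 ('D'): step: R->4, L=6; D->plug->C->R->C->L->C->refl->D->L'->H->R'->B->plug->B
Char 7 ('A'): step: R->5, L=6; A->plug->E->R->F->L->G->refl->F->L'->E->R'->F->plug->F

F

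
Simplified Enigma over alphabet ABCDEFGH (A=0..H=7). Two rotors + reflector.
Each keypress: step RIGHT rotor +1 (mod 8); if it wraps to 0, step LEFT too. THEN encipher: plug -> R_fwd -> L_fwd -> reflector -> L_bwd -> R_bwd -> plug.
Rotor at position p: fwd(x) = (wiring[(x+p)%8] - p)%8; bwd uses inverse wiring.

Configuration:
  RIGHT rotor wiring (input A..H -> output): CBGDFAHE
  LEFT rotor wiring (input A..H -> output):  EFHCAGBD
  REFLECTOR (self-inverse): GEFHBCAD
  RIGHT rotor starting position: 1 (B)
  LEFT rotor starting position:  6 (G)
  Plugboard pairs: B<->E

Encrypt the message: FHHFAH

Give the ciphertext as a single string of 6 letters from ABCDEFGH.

Answer: HAGGEE

Derivation:
Char 1 ('F'): step: R->2, L=6; F->plug->F->R->C->L->G->refl->A->L'->H->R'->H->plug->H
Char 2 ('H'): step: R->3, L=6; H->plug->H->R->D->L->H->refl->D->L'->A->R'->A->plug->A
Char 3 ('H'): step: R->4, L=6; H->plug->H->R->H->L->A->refl->G->L'->C->R'->G->plug->G
Char 4 ('F'): step: R->5, L=6; F->plug->F->R->B->L->F->refl->C->L'->G->R'->G->plug->G
Char 5 ('A'): step: R->6, L=6; A->plug->A->R->B->L->F->refl->C->L'->G->R'->B->plug->E
Char 6 ('H'): step: R->7, L=6; H->plug->H->R->A->L->D->refl->H->L'->D->R'->B->plug->E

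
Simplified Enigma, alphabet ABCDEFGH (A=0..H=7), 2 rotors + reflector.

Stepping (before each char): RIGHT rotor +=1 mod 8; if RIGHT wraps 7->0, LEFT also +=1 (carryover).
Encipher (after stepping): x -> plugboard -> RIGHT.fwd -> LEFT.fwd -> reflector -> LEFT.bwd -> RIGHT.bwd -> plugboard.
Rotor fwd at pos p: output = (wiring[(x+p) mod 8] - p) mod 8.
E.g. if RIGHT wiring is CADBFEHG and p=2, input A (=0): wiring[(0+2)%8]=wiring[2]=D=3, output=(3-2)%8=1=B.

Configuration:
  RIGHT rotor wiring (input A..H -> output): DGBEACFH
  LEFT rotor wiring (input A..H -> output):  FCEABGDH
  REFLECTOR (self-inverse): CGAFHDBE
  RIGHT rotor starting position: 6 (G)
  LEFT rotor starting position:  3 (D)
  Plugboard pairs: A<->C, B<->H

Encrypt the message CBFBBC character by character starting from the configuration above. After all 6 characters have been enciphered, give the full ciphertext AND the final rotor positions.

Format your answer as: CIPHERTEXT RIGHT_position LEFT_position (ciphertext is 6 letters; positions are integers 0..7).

Answer: DFCFCG 4 4

Derivation:
Char 1 ('C'): step: R->7, L=3; C->plug->A->R->A->L->F->refl->D->L'->C->R'->D->plug->D
Char 2 ('B'): step: R->0, L->4 (L advanced); B->plug->H->R->H->L->E->refl->H->L'->C->R'->F->plug->F
Char 3 ('F'): step: R->1, L=4; F->plug->F->R->E->L->B->refl->G->L'->F->R'->A->plug->C
Char 4 ('B'): step: R->2, L=4; B->plug->H->R->E->L->B->refl->G->L'->F->R'->F->plug->F
Char 5 ('B'): step: R->3, L=4; B->plug->H->R->G->L->A->refl->C->L'->B->R'->A->plug->C
Char 6 ('C'): step: R->4, L=4; C->plug->A->R->E->L->B->refl->G->L'->F->R'->G->plug->G
Final: ciphertext=DFCFCG, RIGHT=4, LEFT=4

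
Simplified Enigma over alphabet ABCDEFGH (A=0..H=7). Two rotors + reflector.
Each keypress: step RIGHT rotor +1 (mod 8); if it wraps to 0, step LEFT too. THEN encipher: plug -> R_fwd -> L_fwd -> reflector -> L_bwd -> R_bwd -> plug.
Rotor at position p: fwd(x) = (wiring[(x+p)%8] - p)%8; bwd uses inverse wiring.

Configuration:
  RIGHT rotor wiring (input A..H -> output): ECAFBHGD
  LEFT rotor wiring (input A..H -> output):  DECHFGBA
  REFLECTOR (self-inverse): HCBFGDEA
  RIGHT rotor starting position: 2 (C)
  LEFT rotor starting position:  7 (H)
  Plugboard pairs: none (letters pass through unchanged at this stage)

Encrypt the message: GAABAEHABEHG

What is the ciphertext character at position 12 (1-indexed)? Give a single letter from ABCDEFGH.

Char 1 ('G'): step: R->3, L=7; G->plug->G->R->H->L->C->refl->B->L'->A->R'->E->plug->E
Char 2 ('A'): step: R->4, L=7; A->plug->A->R->F->L->G->refl->E->L'->B->R'->H->plug->H
Char 3 ('A'): step: R->5, L=7; A->plug->A->R->C->L->F->refl->D->L'->D->R'->F->plug->F
Char 4 ('B'): step: R->6, L=7; B->plug->B->R->F->L->G->refl->E->L'->B->R'->H->plug->H
Char 5 ('A'): step: R->7, L=7; A->plug->A->R->E->L->A->refl->H->L'->G->R'->E->plug->E
Char 6 ('E'): step: R->0, L->0 (L advanced); E->plug->E->R->B->L->E->refl->G->L'->F->R'->D->plug->D
Char 7 ('H'): step: R->1, L=0; H->plug->H->R->D->L->H->refl->A->L'->H->R'->B->plug->B
Char 8 ('A'): step: R->2, L=0; A->plug->A->R->G->L->B->refl->C->L'->C->R'->G->plug->G
Char 9 ('B'): step: R->3, L=0; B->plug->B->R->G->L->B->refl->C->L'->C->R'->A->plug->A
Char 10 ('E'): step: R->4, L=0; E->plug->E->R->A->L->D->refl->F->L'->E->R'->G->plug->G
Char 11 ('H'): step: R->5, L=0; H->plug->H->R->E->L->F->refl->D->L'->A->R'->G->plug->G
Char 12 ('G'): step: R->6, L=0; G->plug->G->R->D->L->H->refl->A->L'->H->R'->F->plug->F

F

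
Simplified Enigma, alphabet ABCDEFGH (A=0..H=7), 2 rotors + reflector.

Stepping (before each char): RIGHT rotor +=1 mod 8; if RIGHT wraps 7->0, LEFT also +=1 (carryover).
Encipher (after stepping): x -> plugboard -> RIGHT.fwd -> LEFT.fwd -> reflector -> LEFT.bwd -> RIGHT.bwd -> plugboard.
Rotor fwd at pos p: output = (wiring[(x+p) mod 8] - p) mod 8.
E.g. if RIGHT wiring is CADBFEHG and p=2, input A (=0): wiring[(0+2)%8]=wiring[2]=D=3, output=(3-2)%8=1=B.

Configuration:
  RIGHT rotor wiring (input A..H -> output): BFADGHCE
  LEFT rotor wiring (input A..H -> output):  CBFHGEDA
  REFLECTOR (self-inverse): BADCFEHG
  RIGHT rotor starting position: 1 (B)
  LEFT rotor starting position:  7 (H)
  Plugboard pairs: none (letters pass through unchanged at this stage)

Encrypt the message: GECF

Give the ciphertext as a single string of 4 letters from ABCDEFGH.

Answer: AGHB

Derivation:
Char 1 ('G'): step: R->2, L=7; G->plug->G->R->H->L->E->refl->F->L'->G->R'->A->plug->A
Char 2 ('E'): step: R->3, L=7; E->plug->E->R->B->L->D->refl->C->L'->C->R'->G->plug->G
Char 3 ('C'): step: R->4, L=7; C->plug->C->R->G->L->F->refl->E->L'->H->R'->H->plug->H
Char 4 ('F'): step: R->5, L=7; F->plug->F->R->D->L->G->refl->H->L'->F->R'->B->plug->B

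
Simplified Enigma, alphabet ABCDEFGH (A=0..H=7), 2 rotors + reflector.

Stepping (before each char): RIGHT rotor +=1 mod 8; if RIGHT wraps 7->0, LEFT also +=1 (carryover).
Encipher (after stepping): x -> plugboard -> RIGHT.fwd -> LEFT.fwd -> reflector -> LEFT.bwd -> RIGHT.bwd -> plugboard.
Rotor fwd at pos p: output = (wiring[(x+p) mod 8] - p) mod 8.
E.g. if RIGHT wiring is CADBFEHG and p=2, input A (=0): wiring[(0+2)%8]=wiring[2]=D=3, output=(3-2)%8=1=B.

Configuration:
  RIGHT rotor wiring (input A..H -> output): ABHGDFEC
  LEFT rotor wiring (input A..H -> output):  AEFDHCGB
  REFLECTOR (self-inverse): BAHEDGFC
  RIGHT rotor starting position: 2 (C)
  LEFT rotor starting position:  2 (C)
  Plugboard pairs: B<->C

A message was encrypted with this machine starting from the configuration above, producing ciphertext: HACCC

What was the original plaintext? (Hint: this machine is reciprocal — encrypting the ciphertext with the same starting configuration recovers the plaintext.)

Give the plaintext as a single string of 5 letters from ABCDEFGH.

Answer: CFBFA

Derivation:
Char 1 ('H'): step: R->3, L=2; H->plug->H->R->E->L->E->refl->D->L'->A->R'->B->plug->C
Char 2 ('A'): step: R->4, L=2; A->plug->A->R->H->L->C->refl->H->L'->F->R'->F->plug->F
Char 3 ('C'): step: R->5, L=2; C->plug->B->R->H->L->C->refl->H->L'->F->R'->C->plug->B
Char 4 ('C'): step: R->6, L=2; C->plug->B->R->E->L->E->refl->D->L'->A->R'->F->plug->F
Char 5 ('C'): step: R->7, L=2; C->plug->B->R->B->L->B->refl->A->L'->D->R'->A->plug->A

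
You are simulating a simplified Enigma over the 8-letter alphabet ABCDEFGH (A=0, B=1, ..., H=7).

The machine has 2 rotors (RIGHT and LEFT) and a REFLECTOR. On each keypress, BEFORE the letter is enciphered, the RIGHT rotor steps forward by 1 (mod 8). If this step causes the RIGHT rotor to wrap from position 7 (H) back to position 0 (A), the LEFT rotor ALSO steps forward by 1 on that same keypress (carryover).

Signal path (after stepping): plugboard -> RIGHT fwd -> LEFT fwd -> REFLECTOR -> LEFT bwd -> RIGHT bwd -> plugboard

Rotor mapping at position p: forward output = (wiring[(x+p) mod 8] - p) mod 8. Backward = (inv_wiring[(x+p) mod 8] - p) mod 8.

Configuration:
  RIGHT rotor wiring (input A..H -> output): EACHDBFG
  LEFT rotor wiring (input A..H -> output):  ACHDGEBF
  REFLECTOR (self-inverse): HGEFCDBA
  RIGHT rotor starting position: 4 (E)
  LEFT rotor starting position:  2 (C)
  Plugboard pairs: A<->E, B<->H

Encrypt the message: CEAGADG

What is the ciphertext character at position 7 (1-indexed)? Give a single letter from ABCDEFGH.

Char 1 ('C'): step: R->5, L=2; C->plug->C->R->B->L->B->refl->G->L'->G->R'->H->plug->B
Char 2 ('E'): step: R->6, L=2; E->plug->A->R->H->L->A->refl->H->L'->E->R'->E->plug->A
Char 3 ('A'): step: R->7, L=2; A->plug->E->R->A->L->F->refl->D->L'->F->R'->B->plug->H
Char 4 ('G'): step: R->0, L->3 (L advanced); G->plug->G->R->F->L->F->refl->D->L'->B->R'->F->plug->F
Char 5 ('A'): step: R->1, L=3; A->plug->E->R->A->L->A->refl->H->L'->G->R'->C->plug->C
Char 6 ('D'): step: R->2, L=3; D->plug->D->R->H->L->E->refl->C->L'->E->R'->F->plug->F
Char 7 ('G'): step: R->3, L=3; G->plug->G->R->F->L->F->refl->D->L'->B->R'->F->plug->F

F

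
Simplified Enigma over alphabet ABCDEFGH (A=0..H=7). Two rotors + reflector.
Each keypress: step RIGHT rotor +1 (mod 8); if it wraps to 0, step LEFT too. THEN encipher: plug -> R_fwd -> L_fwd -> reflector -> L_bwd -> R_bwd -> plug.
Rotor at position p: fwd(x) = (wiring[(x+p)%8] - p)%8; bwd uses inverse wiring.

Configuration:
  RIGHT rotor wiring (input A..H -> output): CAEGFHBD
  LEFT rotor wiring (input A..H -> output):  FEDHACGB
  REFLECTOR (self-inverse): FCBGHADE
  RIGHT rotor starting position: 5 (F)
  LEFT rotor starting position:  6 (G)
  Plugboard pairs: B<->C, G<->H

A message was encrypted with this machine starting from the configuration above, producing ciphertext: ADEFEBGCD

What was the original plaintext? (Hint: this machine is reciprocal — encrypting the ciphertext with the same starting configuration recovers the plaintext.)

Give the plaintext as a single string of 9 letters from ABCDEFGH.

Answer: GFCBBCFAB

Derivation:
Char 1 ('A'): step: R->6, L=6; A->plug->A->R->D->L->G->refl->D->L'->B->R'->H->plug->G
Char 2 ('D'): step: R->7, L=6; D->plug->D->R->F->L->B->refl->C->L'->G->R'->F->plug->F
Char 3 ('E'): step: R->0, L->7 (L advanced); E->plug->E->R->F->L->B->refl->C->L'->A->R'->B->plug->C
Char 4 ('F'): step: R->1, L=7; F->plug->F->R->A->L->C->refl->B->L'->F->R'->C->plug->B
Char 5 ('E'): step: R->2, L=7; E->plug->E->R->H->L->H->refl->E->L'->D->R'->C->plug->B
Char 6 ('B'): step: R->3, L=7; B->plug->C->R->E->L->A->refl->F->L'->C->R'->B->plug->C
Char 7 ('G'): step: R->4, L=7; G->plug->H->R->C->L->F->refl->A->L'->E->R'->F->plug->F
Char 8 ('C'): step: R->5, L=7; C->plug->B->R->E->L->A->refl->F->L'->C->R'->A->plug->A
Char 9 ('D'): step: R->6, L=7; D->plug->D->R->C->L->F->refl->A->L'->E->R'->C->plug->B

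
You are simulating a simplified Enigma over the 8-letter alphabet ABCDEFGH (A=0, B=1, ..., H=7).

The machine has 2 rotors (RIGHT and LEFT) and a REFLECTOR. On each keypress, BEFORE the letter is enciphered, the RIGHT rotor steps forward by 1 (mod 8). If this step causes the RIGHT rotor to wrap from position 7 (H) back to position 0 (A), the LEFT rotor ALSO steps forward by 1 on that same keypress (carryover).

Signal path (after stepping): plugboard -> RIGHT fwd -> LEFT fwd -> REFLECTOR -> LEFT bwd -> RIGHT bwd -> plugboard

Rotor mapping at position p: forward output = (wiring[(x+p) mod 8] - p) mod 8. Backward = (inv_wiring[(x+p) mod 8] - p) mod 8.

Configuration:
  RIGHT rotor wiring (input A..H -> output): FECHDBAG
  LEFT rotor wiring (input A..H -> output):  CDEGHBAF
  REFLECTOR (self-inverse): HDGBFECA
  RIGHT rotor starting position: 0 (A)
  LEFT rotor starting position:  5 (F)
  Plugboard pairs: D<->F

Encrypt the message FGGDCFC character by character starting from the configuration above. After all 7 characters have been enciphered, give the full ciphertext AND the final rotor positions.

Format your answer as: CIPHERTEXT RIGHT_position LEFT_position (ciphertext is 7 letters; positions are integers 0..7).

Char 1 ('F'): step: R->1, L=5; F->plug->D->R->C->L->A->refl->H->L'->F->R'->G->plug->G
Char 2 ('G'): step: R->2, L=5; G->plug->G->R->D->L->F->refl->E->L'->A->R'->A->plug->A
Char 3 ('G'): step: R->3, L=5; G->plug->G->R->B->L->D->refl->B->L'->G->R'->C->plug->C
Char 4 ('D'): step: R->4, L=5; D->plug->F->R->A->L->E->refl->F->L'->D->R'->H->plug->H
Char 5 ('C'): step: R->5, L=5; C->plug->C->R->B->L->D->refl->B->L'->G->R'->H->plug->H
Char 6 ('F'): step: R->6, L=5; F->plug->D->R->G->L->B->refl->D->L'->B->R'->F->plug->D
Char 7 ('C'): step: R->7, L=5; C->plug->C->R->F->L->H->refl->A->L'->C->R'->G->plug->G
Final: ciphertext=GACHHDG, RIGHT=7, LEFT=5

Answer: GACHHDG 7 5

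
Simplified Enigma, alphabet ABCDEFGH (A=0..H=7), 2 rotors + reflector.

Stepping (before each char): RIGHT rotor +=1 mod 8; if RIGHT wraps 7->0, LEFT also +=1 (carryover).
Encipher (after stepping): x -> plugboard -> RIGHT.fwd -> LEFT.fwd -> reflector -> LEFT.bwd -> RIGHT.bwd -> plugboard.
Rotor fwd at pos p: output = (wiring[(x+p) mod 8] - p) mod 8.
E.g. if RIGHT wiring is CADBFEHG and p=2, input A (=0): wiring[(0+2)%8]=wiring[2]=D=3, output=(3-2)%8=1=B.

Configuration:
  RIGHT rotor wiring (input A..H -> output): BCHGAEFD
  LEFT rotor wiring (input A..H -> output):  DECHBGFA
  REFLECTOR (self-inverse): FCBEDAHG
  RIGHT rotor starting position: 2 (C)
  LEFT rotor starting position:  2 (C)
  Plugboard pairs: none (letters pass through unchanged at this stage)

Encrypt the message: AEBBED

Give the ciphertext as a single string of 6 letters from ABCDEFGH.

Answer: HHGGHH

Derivation:
Char 1 ('A'): step: R->3, L=2; A->plug->A->R->D->L->E->refl->D->L'->E->R'->H->plug->H
Char 2 ('E'): step: R->4, L=2; E->plug->E->R->F->L->G->refl->H->L'->C->R'->H->plug->H
Char 3 ('B'): step: R->5, L=2; B->plug->B->R->A->L->A->refl->F->L'->B->R'->G->plug->G
Char 4 ('B'): step: R->6, L=2; B->plug->B->R->F->L->G->refl->H->L'->C->R'->G->plug->G
Char 5 ('E'): step: R->7, L=2; E->plug->E->R->H->L->C->refl->B->L'->G->R'->H->plug->H
Char 6 ('D'): step: R->0, L->3 (L advanced); D->plug->D->R->G->L->B->refl->C->L'->D->R'->H->plug->H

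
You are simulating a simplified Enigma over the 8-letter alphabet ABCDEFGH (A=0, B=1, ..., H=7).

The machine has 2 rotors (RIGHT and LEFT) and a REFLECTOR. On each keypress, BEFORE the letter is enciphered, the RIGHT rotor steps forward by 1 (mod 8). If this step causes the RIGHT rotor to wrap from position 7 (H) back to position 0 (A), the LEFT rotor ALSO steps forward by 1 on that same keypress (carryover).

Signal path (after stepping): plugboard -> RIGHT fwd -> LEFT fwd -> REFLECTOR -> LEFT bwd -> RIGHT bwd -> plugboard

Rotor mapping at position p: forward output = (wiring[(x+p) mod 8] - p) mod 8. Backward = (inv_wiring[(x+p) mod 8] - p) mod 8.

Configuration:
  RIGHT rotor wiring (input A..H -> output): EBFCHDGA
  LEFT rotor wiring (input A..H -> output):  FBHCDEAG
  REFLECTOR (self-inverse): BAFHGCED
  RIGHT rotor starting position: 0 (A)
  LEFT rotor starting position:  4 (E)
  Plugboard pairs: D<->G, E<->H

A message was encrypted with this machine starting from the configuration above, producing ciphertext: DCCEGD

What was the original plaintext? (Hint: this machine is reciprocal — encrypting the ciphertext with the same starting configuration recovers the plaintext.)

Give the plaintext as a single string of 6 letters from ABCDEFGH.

Answer: HADHEF

Derivation:
Char 1 ('D'): step: R->1, L=4; D->plug->G->R->H->L->G->refl->E->L'->C->R'->E->plug->H
Char 2 ('C'): step: R->2, L=4; C->plug->C->R->F->L->F->refl->C->L'->D->R'->A->plug->A
Char 3 ('C'): step: R->3, L=4; C->plug->C->R->A->L->H->refl->D->L'->G->R'->G->plug->D
Char 4 ('E'): step: R->4, L=4; E->plug->H->R->G->L->D->refl->H->L'->A->R'->E->plug->H
Char 5 ('G'): step: R->5, L=4; G->plug->D->R->H->L->G->refl->E->L'->C->R'->H->plug->E
Char 6 ('D'): step: R->6, L=4; D->plug->G->R->B->L->A->refl->B->L'->E->R'->F->plug->F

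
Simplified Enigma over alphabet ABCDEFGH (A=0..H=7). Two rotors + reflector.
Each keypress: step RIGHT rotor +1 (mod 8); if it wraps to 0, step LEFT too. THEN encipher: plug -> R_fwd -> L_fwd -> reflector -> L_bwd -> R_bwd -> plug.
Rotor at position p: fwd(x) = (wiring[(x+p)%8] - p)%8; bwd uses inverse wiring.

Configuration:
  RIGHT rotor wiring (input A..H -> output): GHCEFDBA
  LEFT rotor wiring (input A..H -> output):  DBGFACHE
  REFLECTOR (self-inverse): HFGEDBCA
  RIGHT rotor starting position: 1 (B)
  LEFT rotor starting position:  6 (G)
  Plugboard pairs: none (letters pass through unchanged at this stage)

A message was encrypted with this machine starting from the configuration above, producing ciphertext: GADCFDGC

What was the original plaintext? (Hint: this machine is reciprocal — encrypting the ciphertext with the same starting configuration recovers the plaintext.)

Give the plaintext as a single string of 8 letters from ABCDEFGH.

Char 1 ('G'): step: R->2, L=6; G->plug->G->R->E->L->A->refl->H->L'->F->R'->H->plug->H
Char 2 ('A'): step: R->3, L=6; A->plug->A->R->B->L->G->refl->C->L'->G->R'->D->plug->D
Char 3 ('D'): step: R->4, L=6; D->plug->D->R->E->L->A->refl->H->L'->F->R'->C->plug->C
Char 4 ('C'): step: R->5, L=6; C->plug->C->R->D->L->D->refl->E->L'->H->R'->G->plug->G
Char 5 ('F'): step: R->6, L=6; F->plug->F->R->G->L->C->refl->G->L'->B->R'->D->plug->D
Char 6 ('D'): step: R->7, L=6; D->plug->D->R->D->L->D->refl->E->L'->H->R'->B->plug->B
Char 7 ('G'): step: R->0, L->7 (L advanced); G->plug->G->R->B->L->E->refl->D->L'->G->R'->A->plug->A
Char 8 ('C'): step: R->1, L=7; C->plug->C->R->D->L->H->refl->A->L'->H->R'->G->plug->G

Answer: HDCGDBAG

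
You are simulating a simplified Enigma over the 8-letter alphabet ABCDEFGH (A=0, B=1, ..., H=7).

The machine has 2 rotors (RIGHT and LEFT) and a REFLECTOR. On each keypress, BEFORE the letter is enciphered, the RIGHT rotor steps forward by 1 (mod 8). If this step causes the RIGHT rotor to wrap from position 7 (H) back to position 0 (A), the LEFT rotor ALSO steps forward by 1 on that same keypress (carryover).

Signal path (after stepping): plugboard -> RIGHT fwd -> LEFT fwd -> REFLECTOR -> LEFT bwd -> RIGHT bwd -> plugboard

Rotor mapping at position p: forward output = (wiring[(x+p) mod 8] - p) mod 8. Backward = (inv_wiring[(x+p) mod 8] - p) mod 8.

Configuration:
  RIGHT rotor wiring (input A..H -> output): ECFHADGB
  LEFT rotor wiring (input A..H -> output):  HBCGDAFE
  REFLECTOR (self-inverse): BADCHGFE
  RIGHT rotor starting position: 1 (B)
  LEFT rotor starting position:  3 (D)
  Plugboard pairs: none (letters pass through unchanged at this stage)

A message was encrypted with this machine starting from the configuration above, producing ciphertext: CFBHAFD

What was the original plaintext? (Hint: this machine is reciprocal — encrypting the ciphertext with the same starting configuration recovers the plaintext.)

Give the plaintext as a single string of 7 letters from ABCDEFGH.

Answer: GADFBGA

Derivation:
Char 1 ('C'): step: R->2, L=3; C->plug->C->R->G->L->G->refl->F->L'->C->R'->G->plug->G
Char 2 ('F'): step: R->3, L=3; F->plug->F->R->B->L->A->refl->B->L'->E->R'->A->plug->A
Char 3 ('B'): step: R->4, L=3; B->plug->B->R->H->L->H->refl->E->L'->F->R'->D->plug->D
Char 4 ('H'): step: R->5, L=3; H->plug->H->R->D->L->C->refl->D->L'->A->R'->F->plug->F
Char 5 ('A'): step: R->6, L=3; A->plug->A->R->A->L->D->refl->C->L'->D->R'->B->plug->B
Char 6 ('F'): step: R->7, L=3; F->plug->F->R->B->L->A->refl->B->L'->E->R'->G->plug->G
Char 7 ('D'): step: R->0, L->4 (L advanced); D->plug->D->R->H->L->C->refl->D->L'->E->R'->A->plug->A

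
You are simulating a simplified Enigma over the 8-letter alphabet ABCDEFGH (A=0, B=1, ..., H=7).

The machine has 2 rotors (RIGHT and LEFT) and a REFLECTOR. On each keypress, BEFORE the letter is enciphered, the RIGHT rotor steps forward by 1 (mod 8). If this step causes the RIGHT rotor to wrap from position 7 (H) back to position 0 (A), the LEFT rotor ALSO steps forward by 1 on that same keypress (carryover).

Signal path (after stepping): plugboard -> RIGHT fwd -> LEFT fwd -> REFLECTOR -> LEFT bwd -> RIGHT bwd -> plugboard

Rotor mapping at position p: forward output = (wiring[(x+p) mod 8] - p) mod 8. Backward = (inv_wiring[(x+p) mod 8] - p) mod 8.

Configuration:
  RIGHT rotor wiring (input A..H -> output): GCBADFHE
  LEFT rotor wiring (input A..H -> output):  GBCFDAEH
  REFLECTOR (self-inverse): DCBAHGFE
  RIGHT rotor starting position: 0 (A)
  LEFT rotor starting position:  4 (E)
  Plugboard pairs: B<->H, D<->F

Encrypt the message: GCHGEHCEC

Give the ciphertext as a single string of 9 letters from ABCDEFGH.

Answer: FBEDBGFHB

Derivation:
Char 1 ('G'): step: R->1, L=4; G->plug->G->R->D->L->D->refl->A->L'->C->R'->D->plug->F
Char 2 ('C'): step: R->2, L=4; C->plug->C->R->B->L->E->refl->H->L'->A->R'->H->plug->B
Char 3 ('H'): step: R->3, L=4; H->plug->B->R->A->L->H->refl->E->L'->B->R'->E->plug->E
Char 4 ('G'): step: R->4, L=4; G->plug->G->R->F->L->F->refl->G->L'->G->R'->F->plug->D
Char 5 ('E'): step: R->5, L=4; E->plug->E->R->F->L->F->refl->G->L'->G->R'->H->plug->B
Char 6 ('H'): step: R->6, L=4; H->plug->B->R->G->L->G->refl->F->L'->F->R'->G->plug->G
Char 7 ('C'): step: R->7, L=4; C->plug->C->R->D->L->D->refl->A->L'->C->R'->D->plug->F
Char 8 ('E'): step: R->0, L->5 (L advanced); E->plug->E->R->D->L->B->refl->C->L'->C->R'->B->plug->H
Char 9 ('C'): step: R->1, L=5; C->plug->C->R->H->L->G->refl->F->L'->F->R'->H->plug->B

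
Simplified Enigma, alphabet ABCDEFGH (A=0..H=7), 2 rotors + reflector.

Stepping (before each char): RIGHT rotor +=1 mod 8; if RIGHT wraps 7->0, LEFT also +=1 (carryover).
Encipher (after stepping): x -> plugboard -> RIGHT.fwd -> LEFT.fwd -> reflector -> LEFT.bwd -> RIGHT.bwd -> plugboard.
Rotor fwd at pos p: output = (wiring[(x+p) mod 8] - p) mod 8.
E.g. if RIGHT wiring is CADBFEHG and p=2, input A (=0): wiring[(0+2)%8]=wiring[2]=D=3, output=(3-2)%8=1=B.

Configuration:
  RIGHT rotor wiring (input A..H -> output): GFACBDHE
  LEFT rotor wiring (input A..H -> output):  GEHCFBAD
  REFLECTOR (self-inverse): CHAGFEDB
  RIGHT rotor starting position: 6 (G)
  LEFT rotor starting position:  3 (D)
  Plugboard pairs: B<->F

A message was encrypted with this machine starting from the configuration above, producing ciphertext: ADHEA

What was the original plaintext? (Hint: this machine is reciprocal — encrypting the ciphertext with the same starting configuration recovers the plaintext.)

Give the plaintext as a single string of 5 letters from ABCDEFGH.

Char 1 ('A'): step: R->7, L=3; A->plug->A->R->F->L->D->refl->G->L'->C->R'->F->plug->B
Char 2 ('D'): step: R->0, L->4 (L advanced); D->plug->D->R->C->L->E->refl->F->L'->B->R'->E->plug->E
Char 3 ('H'): step: R->1, L=4; H->plug->H->R->F->L->A->refl->C->L'->E->R'->A->plug->A
Char 4 ('E'): step: R->2, L=4; E->plug->E->R->F->L->A->refl->C->L'->E->R'->G->plug->G
Char 5 ('A'): step: R->3, L=4; A->plug->A->R->H->L->G->refl->D->L'->G->R'->B->plug->F

Answer: BEAGF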